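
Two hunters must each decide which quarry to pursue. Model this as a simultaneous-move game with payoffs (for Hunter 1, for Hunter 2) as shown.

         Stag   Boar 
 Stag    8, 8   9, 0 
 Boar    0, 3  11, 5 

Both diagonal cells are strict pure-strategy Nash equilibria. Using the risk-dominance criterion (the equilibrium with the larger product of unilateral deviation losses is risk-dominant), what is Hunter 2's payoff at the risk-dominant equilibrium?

At both Stag: Hunter 1 loses 8 − 0 = 8 by deviating; Hunter 2 loses 8 − 0 = 8. Product = 8·8 = 64.
At both Boar: Hunter 1 loses 11 − 9 = 2 by deviating; Hunter 2 loses 5 − 3 = 2. Product = 2·2 = 4.
64 > 4, so both Stag is risk-dominant. Hunter 2's payoff there is 8.

8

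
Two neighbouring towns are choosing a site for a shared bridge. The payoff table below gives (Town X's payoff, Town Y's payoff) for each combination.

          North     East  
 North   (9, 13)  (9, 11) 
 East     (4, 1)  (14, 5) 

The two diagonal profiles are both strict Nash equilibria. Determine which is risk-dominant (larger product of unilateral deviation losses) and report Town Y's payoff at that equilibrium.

At both North: Town X loses 9 − 4 = 5 by deviating; Town Y loses 13 − 11 = 2. Product = 5·2 = 10.
At both East: Town X loses 14 − 9 = 5 by deviating; Town Y loses 5 − 1 = 4. Product = 5·4 = 20.
20 > 10, so both East is risk-dominant. Town Y's payoff there is 5.

5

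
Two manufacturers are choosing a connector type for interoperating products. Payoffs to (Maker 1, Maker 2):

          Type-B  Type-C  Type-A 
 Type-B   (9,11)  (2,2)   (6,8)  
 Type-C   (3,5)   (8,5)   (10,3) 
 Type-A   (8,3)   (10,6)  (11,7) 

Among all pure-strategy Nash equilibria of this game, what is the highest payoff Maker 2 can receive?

Both Type-B is a pure NE (Maker 1: 9 ≥ 8; Maker 2: 11 ≥ 8). Maker 2 gets 11.
Both Type-A is a pure NE (Maker 1: 11 ≥ 10; Maker 2: 7 ≥ 6). Maker 2 gets 7.
Every other cell has a profitable deviation for at least one player. Highest of {11, 7} is 11.

11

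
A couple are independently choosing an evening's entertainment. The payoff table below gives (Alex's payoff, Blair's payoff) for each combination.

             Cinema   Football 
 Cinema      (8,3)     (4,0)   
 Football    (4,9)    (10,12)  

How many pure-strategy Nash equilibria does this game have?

Both Cinema: Alex gets 8 (best alternative 4); Blair gets 3 (best alternative 0). Neither deviates — NE.
Both Football: Alex gets 10 (best alternative 4); Blair gets 12 (best alternative 9). Neither deviates — NE.
(Football, Cinema) is not a NE: Alex would switch to Cinema (8 > 4).
No other cell survives both best-response checks, so there are 2 pure NE.

2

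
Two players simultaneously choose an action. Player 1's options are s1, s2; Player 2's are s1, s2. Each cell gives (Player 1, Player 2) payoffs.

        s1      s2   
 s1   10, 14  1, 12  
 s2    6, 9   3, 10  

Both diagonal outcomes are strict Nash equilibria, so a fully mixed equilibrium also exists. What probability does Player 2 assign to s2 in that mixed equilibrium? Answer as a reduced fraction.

Player 2's mix q on s1 must make Player 1 indifferent between s1 and s2.
Player 1's payoff from s1: 10q + 1(1−q). From s2: 6q + 3(1−q).
Set equal: 4q = 2(1−q) → q = 2/6 = 1/3.
Probability on s2 is 1 − 1/3 = 2/3.

2/3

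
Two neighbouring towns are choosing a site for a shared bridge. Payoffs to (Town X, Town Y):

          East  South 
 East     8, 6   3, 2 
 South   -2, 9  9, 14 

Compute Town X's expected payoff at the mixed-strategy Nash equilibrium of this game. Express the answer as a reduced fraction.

Town Y mixes with probability q on East, chosen so Town X is indifferent: 8q + 3(1−q) = (-2)q + 9(1−q) gives q = 3/8.
Town X's expected payoff (from either row, since indifferent) is 8·3/8 + 3·5/8 = 39/8.

39/8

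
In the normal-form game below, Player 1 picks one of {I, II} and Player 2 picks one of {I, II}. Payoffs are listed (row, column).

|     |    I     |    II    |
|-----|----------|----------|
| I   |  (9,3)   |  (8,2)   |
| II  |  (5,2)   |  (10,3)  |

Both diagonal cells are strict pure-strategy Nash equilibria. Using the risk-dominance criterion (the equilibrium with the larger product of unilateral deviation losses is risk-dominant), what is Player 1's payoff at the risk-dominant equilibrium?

9

At both I: Player 1 loses 9 − 5 = 4 by deviating; Player 2 loses 3 − 2 = 1. Product = 4·1 = 4.
At both II: Player 1 loses 10 − 8 = 2 by deviating; Player 2 loses 3 − 2 = 1. Product = 2·1 = 2.
4 > 2, so both I is risk-dominant. Player 1's payoff there is 9.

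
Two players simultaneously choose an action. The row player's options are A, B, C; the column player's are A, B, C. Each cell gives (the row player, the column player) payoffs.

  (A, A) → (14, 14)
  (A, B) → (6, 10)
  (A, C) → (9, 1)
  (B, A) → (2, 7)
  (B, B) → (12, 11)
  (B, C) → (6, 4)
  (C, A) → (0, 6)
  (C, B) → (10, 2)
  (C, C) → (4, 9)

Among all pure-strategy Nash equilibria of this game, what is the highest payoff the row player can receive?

14

Both A is a pure NE (the row player: 14 ≥ 2; the column player: 14 ≥ 10). The row player gets 14.
Both B is a pure NE (the row player: 12 ≥ 10; the column player: 11 ≥ 7). The row player gets 12.
Every other cell has a profitable deviation for at least one player. Highest of {14, 12} is 14.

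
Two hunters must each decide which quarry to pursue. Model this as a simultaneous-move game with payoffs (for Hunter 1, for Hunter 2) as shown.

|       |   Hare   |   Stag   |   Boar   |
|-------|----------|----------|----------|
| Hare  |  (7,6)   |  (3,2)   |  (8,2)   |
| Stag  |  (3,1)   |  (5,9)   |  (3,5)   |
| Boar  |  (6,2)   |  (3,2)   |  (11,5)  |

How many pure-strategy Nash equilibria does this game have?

3

Both Hare: Hunter 1 gets 7 (best alternative 6); Hunter 2 gets 6 (best alternative 2). Neither deviates — NE.
Both Stag: Hunter 1 gets 5 (best alternative 3); Hunter 2 gets 9 (best alternative 5). Neither deviates — NE.
Both Boar: Hunter 1 gets 11 (best alternative 8); Hunter 2 gets 5 (best alternative 2). Neither deviates — NE.
(Boar, Hare) is not a NE: Hunter 1 would switch to Hare (7 > 6).
No other cell survives both best-response checks, so there are 3 pure NE.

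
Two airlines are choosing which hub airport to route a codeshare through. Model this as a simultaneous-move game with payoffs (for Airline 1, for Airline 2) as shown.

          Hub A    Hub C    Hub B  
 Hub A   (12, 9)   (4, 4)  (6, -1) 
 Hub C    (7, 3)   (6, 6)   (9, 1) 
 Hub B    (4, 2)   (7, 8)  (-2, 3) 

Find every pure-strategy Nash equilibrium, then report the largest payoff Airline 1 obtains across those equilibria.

12

Both Hub A is a pure NE (Airline 1: 12 ≥ 7; Airline 2: 9 ≥ 4). Airline 1 gets 12.
(Hub B, Hub C) is a pure NE (Airline 1: 7 ≥ 6; Airline 2: 8 ≥ 3). Airline 1 gets 7.
Every other cell has a profitable deviation for at least one player. Highest of {12, 7} is 12.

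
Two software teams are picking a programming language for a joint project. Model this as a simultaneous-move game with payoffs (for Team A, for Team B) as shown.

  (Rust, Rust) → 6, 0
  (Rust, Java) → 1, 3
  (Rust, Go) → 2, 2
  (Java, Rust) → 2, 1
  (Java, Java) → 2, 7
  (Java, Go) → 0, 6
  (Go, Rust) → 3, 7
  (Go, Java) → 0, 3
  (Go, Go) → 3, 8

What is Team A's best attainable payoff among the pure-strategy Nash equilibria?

Both Java is a pure NE (Team A: 2 ≥ 1; Team B: 7 ≥ 6). Team A gets 2.
Both Go is a pure NE (Team A: 3 ≥ 2; Team B: 8 ≥ 7). Team A gets 3.
Every other cell has a profitable deviation for at least one player. Highest of {2, 3} is 3.

3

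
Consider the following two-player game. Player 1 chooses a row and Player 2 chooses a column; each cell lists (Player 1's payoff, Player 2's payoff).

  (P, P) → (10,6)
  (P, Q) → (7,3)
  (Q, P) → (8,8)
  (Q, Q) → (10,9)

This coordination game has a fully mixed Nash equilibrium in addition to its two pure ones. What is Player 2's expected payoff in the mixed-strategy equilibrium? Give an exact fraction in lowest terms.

15/2

Player 1 mixes with probability p on P, chosen so Player 2 is indifferent: 6p + 8(1−p) = 3p + 9(1−p) gives p = 1/4.
Player 2's expected payoff is 6·1/4 + 8·3/4 = 15/2.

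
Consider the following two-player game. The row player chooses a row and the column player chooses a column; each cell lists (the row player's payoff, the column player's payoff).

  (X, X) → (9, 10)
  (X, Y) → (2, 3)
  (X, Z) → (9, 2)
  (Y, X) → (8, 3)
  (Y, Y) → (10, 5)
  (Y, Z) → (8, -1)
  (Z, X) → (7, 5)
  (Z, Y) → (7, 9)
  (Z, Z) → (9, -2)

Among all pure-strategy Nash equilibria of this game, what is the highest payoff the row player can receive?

Both X is a pure NE (the row player: 9 ≥ 8; the column player: 10 ≥ 3). The row player gets 9.
Both Y is a pure NE (the row player: 10 ≥ 7; the column player: 5 ≥ 3). The row player gets 10.
Every other cell has a profitable deviation for at least one player. Highest of {9, 10} is 10.

10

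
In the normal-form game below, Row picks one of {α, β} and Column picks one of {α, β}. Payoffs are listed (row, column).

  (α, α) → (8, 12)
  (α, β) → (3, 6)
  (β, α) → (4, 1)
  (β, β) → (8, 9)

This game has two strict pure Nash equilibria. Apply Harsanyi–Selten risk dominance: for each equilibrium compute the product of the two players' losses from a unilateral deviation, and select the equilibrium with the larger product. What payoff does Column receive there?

9

At both α: Row loses 8 − 4 = 4 by deviating; Column loses 12 − 6 = 6. Product = 4·6 = 24.
At both β: Row loses 8 − 3 = 5 by deviating; Column loses 9 − 1 = 8. Product = 5·8 = 40.
40 > 24, so both β is risk-dominant. Column's payoff there is 9.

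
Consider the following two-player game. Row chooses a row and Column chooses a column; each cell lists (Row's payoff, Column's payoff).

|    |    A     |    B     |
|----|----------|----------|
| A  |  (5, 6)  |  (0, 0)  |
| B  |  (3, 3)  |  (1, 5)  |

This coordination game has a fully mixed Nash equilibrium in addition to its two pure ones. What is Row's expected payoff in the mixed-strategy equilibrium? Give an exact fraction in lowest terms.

5/3

Column mixes with probability q on A, chosen so Row is indifferent: 5q + 0(1−q) = 3q + 1(1−q) gives q = 1/3.
Row's expected payoff (from either row, since indifferent) is 5·1/3 + 0·2/3 = 5/3.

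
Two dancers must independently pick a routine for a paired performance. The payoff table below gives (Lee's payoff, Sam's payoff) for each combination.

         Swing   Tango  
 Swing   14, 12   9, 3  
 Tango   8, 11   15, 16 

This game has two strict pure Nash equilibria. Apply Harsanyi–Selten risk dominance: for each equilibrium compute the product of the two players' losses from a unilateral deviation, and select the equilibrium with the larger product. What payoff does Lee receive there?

14

At both Swing: Lee loses 14 − 8 = 6 by deviating; Sam loses 12 − 3 = 9. Product = 6·9 = 54.
At both Tango: Lee loses 15 − 9 = 6 by deviating; Sam loses 16 − 11 = 5. Product = 6·5 = 30.
54 > 30, so both Swing is risk-dominant. Lee's payoff there is 14.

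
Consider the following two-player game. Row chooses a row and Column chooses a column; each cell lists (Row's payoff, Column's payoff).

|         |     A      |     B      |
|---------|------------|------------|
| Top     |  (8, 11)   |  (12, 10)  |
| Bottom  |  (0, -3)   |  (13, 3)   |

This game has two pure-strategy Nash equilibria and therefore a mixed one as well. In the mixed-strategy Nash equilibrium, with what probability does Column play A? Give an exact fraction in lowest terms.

Column's mix q on A must make Row indifferent between Top and Bottom.
Row's payoff from Top: 8q + 12(1−q). From Bottom: 0q + 13(1−q).
Set equal: 8q = 1(1−q) → q = 1/9.

1/9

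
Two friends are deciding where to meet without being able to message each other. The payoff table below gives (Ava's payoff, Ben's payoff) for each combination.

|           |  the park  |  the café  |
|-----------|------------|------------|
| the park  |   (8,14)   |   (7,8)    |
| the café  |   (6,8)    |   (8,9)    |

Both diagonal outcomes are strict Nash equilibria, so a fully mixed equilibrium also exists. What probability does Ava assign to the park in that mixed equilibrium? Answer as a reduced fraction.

1/7

Ava's mix p on the park must make Ben indifferent between the park and the café.
Ben's payoff from the park: 14p + 8(1−p). From the café: 8p + 9(1−p).
Set equal: 6p = 1(1−p) → p = 1/7.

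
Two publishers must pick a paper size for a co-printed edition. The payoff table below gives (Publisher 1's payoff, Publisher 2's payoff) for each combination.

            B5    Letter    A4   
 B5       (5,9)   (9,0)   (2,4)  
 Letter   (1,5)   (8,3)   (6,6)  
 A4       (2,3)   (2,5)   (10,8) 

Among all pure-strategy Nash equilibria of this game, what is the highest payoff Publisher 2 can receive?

Both B5 is a pure NE (Publisher 1: 5 ≥ 2; Publisher 2: 9 ≥ 4). Publisher 2 gets 9.
Both A4 is a pure NE (Publisher 1: 10 ≥ 6; Publisher 2: 8 ≥ 5). Publisher 2 gets 8.
Every other cell has a profitable deviation for at least one player. Highest of {9, 8} is 9.

9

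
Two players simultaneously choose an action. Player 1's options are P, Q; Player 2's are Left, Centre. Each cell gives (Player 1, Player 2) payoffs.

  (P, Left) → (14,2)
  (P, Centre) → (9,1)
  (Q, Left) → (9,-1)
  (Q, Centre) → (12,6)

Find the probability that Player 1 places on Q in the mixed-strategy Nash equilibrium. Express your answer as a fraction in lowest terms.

Player 1's mix p on P must make Player 2 indifferent between Left and Centre.
Player 2's payoff from Left: 2p + (-1)(1−p). From Centre: 1p + 6(1−p).
Set equal: 1p = 7(1−p) → p = 7/8.
Probability on Q is 1 − 7/8 = 1/8.

1/8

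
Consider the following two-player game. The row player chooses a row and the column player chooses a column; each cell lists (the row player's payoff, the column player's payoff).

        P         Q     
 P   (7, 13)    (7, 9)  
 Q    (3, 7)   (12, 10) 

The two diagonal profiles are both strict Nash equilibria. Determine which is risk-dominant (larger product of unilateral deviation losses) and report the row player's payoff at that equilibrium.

7

At both P: the row player loses 7 − 3 = 4 by deviating; the column player loses 13 − 9 = 4. Product = 4·4 = 16.
At both Q: the row player loses 12 − 7 = 5 by deviating; the column player loses 10 − 7 = 3. Product = 5·3 = 15.
16 > 15, so both P is risk-dominant. The row player's payoff there is 7.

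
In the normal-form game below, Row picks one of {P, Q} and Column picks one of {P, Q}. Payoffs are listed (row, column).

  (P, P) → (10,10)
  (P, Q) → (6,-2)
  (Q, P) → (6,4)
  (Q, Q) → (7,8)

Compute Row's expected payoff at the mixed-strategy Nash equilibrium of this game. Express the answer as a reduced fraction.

Column mixes with probability q on P, chosen so Row is indifferent: 10q + 6(1−q) = 6q + 7(1−q) gives q = 1/5.
Row's expected payoff (from either row, since indifferent) is 10·1/5 + 6·4/5 = 34/5.

34/5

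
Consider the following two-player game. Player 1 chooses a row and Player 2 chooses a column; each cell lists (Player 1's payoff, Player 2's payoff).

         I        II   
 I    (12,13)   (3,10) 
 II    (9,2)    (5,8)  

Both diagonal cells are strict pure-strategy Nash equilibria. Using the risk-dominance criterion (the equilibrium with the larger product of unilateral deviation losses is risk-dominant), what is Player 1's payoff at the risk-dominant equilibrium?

5

At both I: Player 1 loses 12 − 9 = 3 by deviating; Player 2 loses 13 − 10 = 3. Product = 3·3 = 9.
At both II: Player 1 loses 5 − 3 = 2 by deviating; Player 2 loses 8 − 2 = 6. Product = 2·6 = 12.
12 > 9, so both II is risk-dominant. Player 1's payoff there is 5.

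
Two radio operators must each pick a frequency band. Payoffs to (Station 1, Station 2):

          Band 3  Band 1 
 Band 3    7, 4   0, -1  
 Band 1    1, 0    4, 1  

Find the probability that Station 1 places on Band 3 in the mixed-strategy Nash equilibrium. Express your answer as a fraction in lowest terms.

1/6

Station 1's mix p on Band 3 must make Station 2 indifferent between Band 3 and Band 1.
Station 2's payoff from Band 3: 4p + 0(1−p). From Band 1: (-1)p + 1(1−p).
Set equal: 5p = 1(1−p) → p = 1/6.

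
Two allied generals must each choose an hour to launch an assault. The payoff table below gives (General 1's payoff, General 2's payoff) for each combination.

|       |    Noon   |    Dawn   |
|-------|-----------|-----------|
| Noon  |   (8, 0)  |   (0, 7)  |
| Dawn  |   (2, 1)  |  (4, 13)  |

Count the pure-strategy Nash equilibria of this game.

Both Dawn: General 1 gets 4 (best alternative 0); General 2 gets 13 (best alternative 1). Neither deviates — NE.
Both Noon is not a NE: General 2 would switch to Dawn (7 > 0).
No other cell survives both best-response checks, so there is 1 pure NE.

1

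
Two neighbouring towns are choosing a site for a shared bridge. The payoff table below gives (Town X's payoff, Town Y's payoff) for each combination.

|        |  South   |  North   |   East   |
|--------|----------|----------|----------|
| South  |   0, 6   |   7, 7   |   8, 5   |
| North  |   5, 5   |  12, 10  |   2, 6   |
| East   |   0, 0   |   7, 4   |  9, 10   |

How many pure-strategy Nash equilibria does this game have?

Both North: Town X gets 12 (best alternative 7); Town Y gets 10 (best alternative 6). Neither deviates — NE.
Both East: Town X gets 9 (best alternative 8); Town Y gets 10 (best alternative 4). Neither deviates — NE.
Both South is not a NE: Town X would switch to North (5 > 0).
No other cell survives both best-response checks, so there are 2 pure NE.

2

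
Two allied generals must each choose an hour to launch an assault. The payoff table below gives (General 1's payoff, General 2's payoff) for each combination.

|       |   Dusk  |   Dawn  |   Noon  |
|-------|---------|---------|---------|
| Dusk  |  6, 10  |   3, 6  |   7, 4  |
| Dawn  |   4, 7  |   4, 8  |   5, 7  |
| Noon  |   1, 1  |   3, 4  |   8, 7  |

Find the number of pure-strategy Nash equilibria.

3

Both Dusk: General 1 gets 6 (best alternative 4); General 2 gets 10 (best alternative 6). Neither deviates — NE.
Both Dawn: General 1 gets 4 (best alternative 3); General 2 gets 8 (best alternative 7). Neither deviates — NE.
Both Noon: General 1 gets 8 (best alternative 7); General 2 gets 7 (best alternative 4). Neither deviates — NE.
(Dawn, Noon) is not a NE: General 1 would switch to Noon (8 > 5).
No other cell survives both best-response checks, so there are 3 pure NE.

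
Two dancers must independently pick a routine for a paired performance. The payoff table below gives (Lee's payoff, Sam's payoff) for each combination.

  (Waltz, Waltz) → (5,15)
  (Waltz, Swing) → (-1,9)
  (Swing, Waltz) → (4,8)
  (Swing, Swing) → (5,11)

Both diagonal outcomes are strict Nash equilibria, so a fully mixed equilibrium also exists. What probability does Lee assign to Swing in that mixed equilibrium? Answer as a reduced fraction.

2/3

Lee's mix p on Waltz must make Sam indifferent between Waltz and Swing.
Sam's payoff from Waltz: 15p + 8(1−p). From Swing: 9p + 11(1−p).
Set equal: 6p = 3(1−p) → p = 3/9 = 1/3.
Probability on Swing is 1 − 1/3 = 2/3.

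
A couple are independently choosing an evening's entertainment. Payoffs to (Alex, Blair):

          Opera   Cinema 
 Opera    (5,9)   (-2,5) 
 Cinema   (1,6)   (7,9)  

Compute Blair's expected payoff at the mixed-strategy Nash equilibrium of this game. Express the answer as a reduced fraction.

Alex mixes with probability p on Opera, chosen so Blair is indifferent: 9p + 6(1−p) = 5p + 9(1−p) gives p = 3/7.
Blair's expected payoff is 9·3/7 + 6·4/7 = 51/7.

51/7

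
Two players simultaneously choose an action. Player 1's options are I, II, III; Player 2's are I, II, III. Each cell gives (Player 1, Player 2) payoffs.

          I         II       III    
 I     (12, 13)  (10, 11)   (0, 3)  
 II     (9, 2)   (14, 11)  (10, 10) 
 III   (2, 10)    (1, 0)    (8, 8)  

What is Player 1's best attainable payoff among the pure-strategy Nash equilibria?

Both I is a pure NE (Player 1: 12 ≥ 9; Player 2: 13 ≥ 11). Player 1 gets 12.
Both II is a pure NE (Player 1: 14 ≥ 10; Player 2: 11 ≥ 10). Player 1 gets 14.
Every other cell has a profitable deviation for at least one player. Highest of {12, 14} is 14.

14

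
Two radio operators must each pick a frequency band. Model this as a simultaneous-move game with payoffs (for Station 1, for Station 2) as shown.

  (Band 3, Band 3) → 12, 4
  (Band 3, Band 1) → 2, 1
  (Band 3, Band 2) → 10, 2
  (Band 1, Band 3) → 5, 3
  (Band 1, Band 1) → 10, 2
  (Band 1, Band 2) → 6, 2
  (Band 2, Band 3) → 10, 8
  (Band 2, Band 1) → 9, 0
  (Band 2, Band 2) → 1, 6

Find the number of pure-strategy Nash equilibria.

1

Both Band 3: Station 1 gets 12 (best alternative 10); Station 2 gets 4 (best alternative 2). Neither deviates — NE.
Both Band 2 is not a NE: Station 1 would switch to Band 3 (10 > 1).
No other cell survives both best-response checks, so there is 1 pure NE.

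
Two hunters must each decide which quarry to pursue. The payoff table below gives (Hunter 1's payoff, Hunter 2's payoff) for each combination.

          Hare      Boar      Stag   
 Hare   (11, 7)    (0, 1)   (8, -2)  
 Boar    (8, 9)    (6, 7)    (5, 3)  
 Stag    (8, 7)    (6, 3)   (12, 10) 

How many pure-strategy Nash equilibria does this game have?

Both Hare: Hunter 1 gets 11 (best alternative 8); Hunter 2 gets 7 (best alternative 1). Neither deviates — NE.
Both Stag: Hunter 1 gets 12 (best alternative 8); Hunter 2 gets 10 (best alternative 7). Neither deviates — NE.
Both Boar is not a NE: Hunter 2 would switch to Hare (9 > 7).
No other cell survives both best-response checks, so there are 2 pure NE.

2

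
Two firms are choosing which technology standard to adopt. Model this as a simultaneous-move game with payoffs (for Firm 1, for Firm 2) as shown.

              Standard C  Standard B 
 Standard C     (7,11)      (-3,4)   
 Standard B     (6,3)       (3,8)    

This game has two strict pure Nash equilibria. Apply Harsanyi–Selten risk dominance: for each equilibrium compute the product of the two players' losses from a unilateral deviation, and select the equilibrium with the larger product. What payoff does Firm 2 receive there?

8

At both Standard C: Firm 1 loses 7 − 6 = 1 by deviating; Firm 2 loses 11 − 4 = 7. Product = 1·7 = 7.
At both Standard B: Firm 1 loses 3 − (-3) = 6 by deviating; Firm 2 loses 8 − 3 = 5. Product = 6·5 = 30.
30 > 7, so both Standard B is risk-dominant. Firm 2's payoff there is 8.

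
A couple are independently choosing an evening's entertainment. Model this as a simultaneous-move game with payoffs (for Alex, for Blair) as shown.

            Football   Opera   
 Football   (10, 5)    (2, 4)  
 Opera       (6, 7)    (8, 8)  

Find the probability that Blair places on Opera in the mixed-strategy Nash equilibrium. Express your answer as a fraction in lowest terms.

Blair's mix q on Football must make Alex indifferent between Football and Opera.
Alex's payoff from Football: 10q + 2(1−q). From Opera: 6q + 8(1−q).
Set equal: 4q = 6(1−q) → q = 6/10 = 3/5.
Probability on Opera is 1 − 3/5 = 2/5.

2/5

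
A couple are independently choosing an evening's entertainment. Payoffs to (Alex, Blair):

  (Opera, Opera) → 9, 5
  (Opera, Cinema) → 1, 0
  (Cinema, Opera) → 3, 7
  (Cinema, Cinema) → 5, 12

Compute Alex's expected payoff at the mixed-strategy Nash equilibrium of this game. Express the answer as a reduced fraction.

21/5

Blair mixes with probability q on Opera, chosen so Alex is indifferent: 9q + 1(1−q) = 3q + 5(1−q) gives q = 2/5.
Alex's expected payoff (from either row, since indifferent) is 9·2/5 + 1·3/5 = 21/5.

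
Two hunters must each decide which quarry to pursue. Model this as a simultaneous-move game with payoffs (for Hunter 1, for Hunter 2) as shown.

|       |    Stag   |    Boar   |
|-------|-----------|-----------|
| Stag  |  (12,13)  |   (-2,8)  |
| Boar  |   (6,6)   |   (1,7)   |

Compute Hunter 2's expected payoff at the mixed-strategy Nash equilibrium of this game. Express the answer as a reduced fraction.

Hunter 1 mixes with probability p on Stag, chosen so Hunter 2 is indifferent: 13p + 6(1−p) = 8p + 7(1−p) gives p = 1/6.
Hunter 2's expected payoff is 13·1/6 + 6·5/6 = 43/6.

43/6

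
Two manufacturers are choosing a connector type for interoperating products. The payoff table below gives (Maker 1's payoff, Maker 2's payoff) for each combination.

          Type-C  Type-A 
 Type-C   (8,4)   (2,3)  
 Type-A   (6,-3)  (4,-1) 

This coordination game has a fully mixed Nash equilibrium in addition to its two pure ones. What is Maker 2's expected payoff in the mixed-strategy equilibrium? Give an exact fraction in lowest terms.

Maker 1 mixes with probability p on Type-C, chosen so Maker 2 is indifferent: 4p + (-3)(1−p) = 3p + (-1)(1−p) gives p = 2/3.
Maker 2's expected payoff is 4·2/3 + (-3)·1/3 = 5/3.

5/3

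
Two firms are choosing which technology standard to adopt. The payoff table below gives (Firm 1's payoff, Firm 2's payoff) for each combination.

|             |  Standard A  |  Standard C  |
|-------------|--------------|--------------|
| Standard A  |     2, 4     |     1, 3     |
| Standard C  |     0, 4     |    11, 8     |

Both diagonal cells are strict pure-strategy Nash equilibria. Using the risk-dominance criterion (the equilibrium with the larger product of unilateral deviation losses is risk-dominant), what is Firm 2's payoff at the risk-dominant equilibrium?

At both Standard A: Firm 1 loses 2 − 0 = 2 by deviating; Firm 2 loses 4 − 3 = 1. Product = 2·1 = 2.
At both Standard C: Firm 1 loses 11 − 1 = 10 by deviating; Firm 2 loses 8 − 4 = 4. Product = 10·4 = 40.
40 > 2, so both Standard C is risk-dominant. Firm 2's payoff there is 8.

8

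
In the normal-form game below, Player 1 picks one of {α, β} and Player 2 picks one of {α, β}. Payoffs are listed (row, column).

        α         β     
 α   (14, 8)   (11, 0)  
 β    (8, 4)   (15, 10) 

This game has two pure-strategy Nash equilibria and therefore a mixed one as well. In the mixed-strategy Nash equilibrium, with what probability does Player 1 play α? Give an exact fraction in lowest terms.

Player 1's mix p on α must make Player 2 indifferent between α and β.
Player 2's payoff from α: 8p + 4(1−p). From β: 0p + 10(1−p).
Set equal: 8p = 6(1−p) → p = 6/14 = 3/7.

3/7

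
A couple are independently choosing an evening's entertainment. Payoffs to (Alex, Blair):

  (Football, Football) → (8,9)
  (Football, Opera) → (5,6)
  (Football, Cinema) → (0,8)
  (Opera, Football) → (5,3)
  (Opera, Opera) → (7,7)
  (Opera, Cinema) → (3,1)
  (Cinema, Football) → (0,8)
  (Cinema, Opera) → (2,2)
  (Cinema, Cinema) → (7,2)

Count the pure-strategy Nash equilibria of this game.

Both Football: Alex gets 8 (best alternative 5); Blair gets 9 (best alternative 8). Neither deviates — NE.
Both Opera: Alex gets 7 (best alternative 5); Blair gets 7 (best alternative 3). Neither deviates — NE.
Both Cinema is not a NE: Blair would switch to Football (8 > 2).
No other cell survives both best-response checks, so there are 2 pure NE.

2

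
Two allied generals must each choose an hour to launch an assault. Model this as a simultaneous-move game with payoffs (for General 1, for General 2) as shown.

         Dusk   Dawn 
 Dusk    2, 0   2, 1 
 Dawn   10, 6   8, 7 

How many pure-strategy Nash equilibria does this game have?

Both Dawn: General 1 gets 8 (best alternative 2); General 2 gets 7 (best alternative 6). Neither deviates — NE.
Both Dusk is not a NE: General 1 would switch to Dawn (10 > 2).
No other cell survives both best-response checks, so there is 1 pure NE.

1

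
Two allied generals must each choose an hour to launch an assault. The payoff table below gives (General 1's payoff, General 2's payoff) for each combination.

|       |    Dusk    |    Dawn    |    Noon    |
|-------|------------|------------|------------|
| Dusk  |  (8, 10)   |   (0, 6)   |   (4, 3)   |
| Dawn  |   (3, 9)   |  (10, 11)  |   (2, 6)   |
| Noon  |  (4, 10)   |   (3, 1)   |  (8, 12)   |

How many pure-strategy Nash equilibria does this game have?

3

Both Dusk: General 1 gets 8 (best alternative 4); General 2 gets 10 (best alternative 6). Neither deviates — NE.
Both Dawn: General 1 gets 10 (best alternative 3); General 2 gets 11 (best alternative 9). Neither deviates — NE.
Both Noon: General 1 gets 8 (best alternative 4); General 2 gets 12 (best alternative 10). Neither deviates — NE.
(Dusk, Dawn) is not a NE: General 1 would switch to Dawn (10 > 0).
No other cell survives both best-response checks, so there are 3 pure NE.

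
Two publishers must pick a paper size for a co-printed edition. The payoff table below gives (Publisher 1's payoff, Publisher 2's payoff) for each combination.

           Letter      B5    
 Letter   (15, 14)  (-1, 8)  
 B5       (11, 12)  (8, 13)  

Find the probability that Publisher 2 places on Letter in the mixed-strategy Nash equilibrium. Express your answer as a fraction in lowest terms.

9/13

Publisher 2's mix q on Letter must make Publisher 1 indifferent between Letter and B5.
Publisher 1's payoff from Letter: 15q + (-1)(1−q). From B5: 11q + 8(1−q).
Set equal: 4q = 9(1−q) → q = 9/13.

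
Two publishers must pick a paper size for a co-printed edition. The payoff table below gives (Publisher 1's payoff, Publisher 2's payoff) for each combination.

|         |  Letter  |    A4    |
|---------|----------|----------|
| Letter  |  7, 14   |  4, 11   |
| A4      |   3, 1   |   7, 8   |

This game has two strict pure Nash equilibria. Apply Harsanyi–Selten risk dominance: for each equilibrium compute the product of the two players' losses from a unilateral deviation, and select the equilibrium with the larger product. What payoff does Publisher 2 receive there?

8

At both Letter: Publisher 1 loses 7 − 3 = 4 by deviating; Publisher 2 loses 14 − 11 = 3. Product = 4·3 = 12.
At both A4: Publisher 1 loses 7 − 4 = 3 by deviating; Publisher 2 loses 8 − 1 = 7. Product = 3·7 = 21.
21 > 12, so both A4 is risk-dominant. Publisher 2's payoff there is 8.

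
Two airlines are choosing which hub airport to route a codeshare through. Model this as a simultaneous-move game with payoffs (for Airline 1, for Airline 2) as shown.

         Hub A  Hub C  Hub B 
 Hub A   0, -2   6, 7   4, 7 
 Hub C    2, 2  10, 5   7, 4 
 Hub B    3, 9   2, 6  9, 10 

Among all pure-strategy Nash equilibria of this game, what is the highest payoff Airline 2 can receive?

Both Hub C is a pure NE (Airline 1: 10 ≥ 6; Airline 2: 5 ≥ 4). Airline 2 gets 5.
Both Hub B is a pure NE (Airline 1: 9 ≥ 7; Airline 2: 10 ≥ 9). Airline 2 gets 10.
Every other cell has a profitable deviation for at least one player. Highest of {5, 10} is 10.

10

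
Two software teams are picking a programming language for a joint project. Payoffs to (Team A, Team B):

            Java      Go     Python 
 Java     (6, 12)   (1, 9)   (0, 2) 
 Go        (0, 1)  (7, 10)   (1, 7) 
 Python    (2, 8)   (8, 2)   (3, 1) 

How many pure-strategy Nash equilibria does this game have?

Both Java: Team A gets 6 (best alternative 2); Team B gets 12 (best alternative 9). Neither deviates — NE.
Both Python is not a NE: Team B would switch to Java (8 > 1).
No other cell survives both best-response checks, so there is 1 pure NE.

1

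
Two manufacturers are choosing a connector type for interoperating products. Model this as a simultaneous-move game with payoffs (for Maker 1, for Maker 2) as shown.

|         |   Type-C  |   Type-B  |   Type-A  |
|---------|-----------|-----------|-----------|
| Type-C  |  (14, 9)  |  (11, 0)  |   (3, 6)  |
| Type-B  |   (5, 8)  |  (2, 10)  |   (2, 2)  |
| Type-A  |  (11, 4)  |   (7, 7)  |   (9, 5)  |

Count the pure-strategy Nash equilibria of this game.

Both Type-C: Maker 1 gets 14 (best alternative 11); Maker 2 gets 9 (best alternative 6). Neither deviates — NE.
Both Type-B is not a NE: Maker 1 would switch to Type-C (11 > 2).
No other cell survives both best-response checks, so there is 1 pure NE.

1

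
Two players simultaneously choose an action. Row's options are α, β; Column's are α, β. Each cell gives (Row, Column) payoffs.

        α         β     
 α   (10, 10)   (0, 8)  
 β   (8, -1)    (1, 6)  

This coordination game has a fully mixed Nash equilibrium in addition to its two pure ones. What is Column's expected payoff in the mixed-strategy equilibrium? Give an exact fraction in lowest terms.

68/9

Row mixes with probability p on α, chosen so Column is indifferent: 10p + (-1)(1−p) = 8p + 6(1−p) gives p = 7/9.
Column's expected payoff is 10·7/9 + (-1)·2/9 = 68/9.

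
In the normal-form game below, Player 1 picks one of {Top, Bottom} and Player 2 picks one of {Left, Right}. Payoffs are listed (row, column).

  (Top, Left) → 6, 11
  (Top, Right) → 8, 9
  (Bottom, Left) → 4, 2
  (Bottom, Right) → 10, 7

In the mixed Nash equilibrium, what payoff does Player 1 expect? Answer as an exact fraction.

7

Player 2 mixes with probability q on Left, chosen so Player 1 is indifferent: 6q + 8(1−q) = 4q + 10(1−q) gives q = 1/2.
Player 1's expected payoff (from either row, since indifferent) is 6·1/2 + 8·1/2 = 7.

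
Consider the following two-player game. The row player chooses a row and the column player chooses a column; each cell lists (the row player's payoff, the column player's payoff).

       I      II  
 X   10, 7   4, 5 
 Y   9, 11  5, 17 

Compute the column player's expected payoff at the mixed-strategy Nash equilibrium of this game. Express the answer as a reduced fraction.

The row player mixes with probability p on X, chosen so the column player is indifferent: 7p + 11(1−p) = 5p + 17(1−p) gives p = 3/4.
The column player's expected payoff is 7·3/4 + 11·1/4 = 8.

8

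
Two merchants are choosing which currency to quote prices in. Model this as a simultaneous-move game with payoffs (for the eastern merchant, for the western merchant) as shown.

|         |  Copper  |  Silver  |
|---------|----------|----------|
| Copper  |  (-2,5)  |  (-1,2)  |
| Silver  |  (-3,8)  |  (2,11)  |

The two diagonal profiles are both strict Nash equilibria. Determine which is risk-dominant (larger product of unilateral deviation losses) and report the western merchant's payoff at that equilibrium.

At both Copper: the eastern merchant loses -2 − (-3) = 1 by deviating; the western merchant loses 5 − 2 = 3. Product = 1·3 = 3.
At both Silver: the eastern merchant loses 2 − (-1) = 3 by deviating; the western merchant loses 11 − 8 = 3. Product = 3·3 = 9.
9 > 3, so both Silver is risk-dominant. The western merchant's payoff there is 11.

11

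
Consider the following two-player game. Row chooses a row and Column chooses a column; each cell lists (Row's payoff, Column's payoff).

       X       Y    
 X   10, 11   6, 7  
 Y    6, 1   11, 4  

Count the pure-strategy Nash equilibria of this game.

Both X: Row gets 10 (best alternative 6); Column gets 11 (best alternative 7). Neither deviates — NE.
Both Y: Row gets 11 (best alternative 6); Column gets 4 (best alternative 1). Neither deviates — NE.
(Y, X) is not a NE: Row would switch to X (10 > 6).
No other cell survives both best-response checks, so there are 2 pure NE.

2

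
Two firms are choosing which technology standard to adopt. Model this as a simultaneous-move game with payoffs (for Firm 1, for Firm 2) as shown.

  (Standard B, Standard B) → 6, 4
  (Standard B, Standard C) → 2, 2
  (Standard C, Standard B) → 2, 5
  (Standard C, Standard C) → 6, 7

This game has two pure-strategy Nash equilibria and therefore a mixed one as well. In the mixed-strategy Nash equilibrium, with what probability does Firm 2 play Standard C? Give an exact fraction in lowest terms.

Firm 2's mix q on Standard B must make Firm 1 indifferent between Standard B and Standard C.
Firm 1's payoff from Standard B: 6q + 2(1−q). From Standard C: 2q + 6(1−q).
Set equal: 4q = 4(1−q) → q = 4/8 = 1/2.
Probability on Standard C is 1 − 1/2 = 1/2.

1/2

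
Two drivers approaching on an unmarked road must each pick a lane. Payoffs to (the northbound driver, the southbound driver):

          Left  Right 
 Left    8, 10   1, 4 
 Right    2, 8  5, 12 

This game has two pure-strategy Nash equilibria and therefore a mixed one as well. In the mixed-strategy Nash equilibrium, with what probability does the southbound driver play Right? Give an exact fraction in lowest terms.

3/5

The southbound driver's mix q on Left must make the northbound driver indifferent between Left and Right.
The northbound driver's payoff from Left: 8q + 1(1−q). From Right: 2q + 5(1−q).
Set equal: 6q = 4(1−q) → q = 4/10 = 2/5.
Probability on Right is 1 − 2/5 = 3/5.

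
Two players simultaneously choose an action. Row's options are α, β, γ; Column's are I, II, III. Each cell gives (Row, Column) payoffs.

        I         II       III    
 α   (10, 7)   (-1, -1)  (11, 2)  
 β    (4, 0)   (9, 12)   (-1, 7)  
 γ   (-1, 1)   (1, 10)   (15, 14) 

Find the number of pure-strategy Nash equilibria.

3

(α, I): Row gets 10 (best alternative 4); Column gets 7 (best alternative 2). Neither deviates — NE.
(β, II): Row gets 9 (best alternative 1); Column gets 12 (best alternative 7). Neither deviates — NE.
(γ, III): Row gets 15 (best alternative 11); Column gets 14 (best alternative 10). Neither deviates — NE.
(β, III) is not a NE: Row would switch to γ (15 > -1).
No other cell survives both best-response checks, so there are 3 pure NE.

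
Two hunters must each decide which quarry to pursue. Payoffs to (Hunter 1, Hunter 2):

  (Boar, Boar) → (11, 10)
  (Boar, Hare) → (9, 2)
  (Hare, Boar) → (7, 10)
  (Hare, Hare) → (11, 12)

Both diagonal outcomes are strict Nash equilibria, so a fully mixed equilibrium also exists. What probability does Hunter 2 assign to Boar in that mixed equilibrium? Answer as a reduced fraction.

Hunter 2's mix q on Boar must make Hunter 1 indifferent between Boar and Hare.
Hunter 1's payoff from Boar: 11q + 9(1−q). From Hare: 7q + 11(1−q).
Set equal: 4q = 2(1−q) → q = 2/6 = 1/3.

1/3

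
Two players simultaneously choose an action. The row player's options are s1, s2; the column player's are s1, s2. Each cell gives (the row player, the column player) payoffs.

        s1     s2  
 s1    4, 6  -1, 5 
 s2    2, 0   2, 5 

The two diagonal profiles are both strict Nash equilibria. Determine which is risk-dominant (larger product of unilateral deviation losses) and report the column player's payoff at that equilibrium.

At both s1: the row player loses 4 − 2 = 2 by deviating; the column player loses 6 − 5 = 1. Product = 2·1 = 2.
At both s2: the row player loses 2 − (-1) = 3 by deviating; the column player loses 5 − 0 = 5. Product = 3·5 = 15.
15 > 2, so both s2 is risk-dominant. The column player's payoff there is 5.

5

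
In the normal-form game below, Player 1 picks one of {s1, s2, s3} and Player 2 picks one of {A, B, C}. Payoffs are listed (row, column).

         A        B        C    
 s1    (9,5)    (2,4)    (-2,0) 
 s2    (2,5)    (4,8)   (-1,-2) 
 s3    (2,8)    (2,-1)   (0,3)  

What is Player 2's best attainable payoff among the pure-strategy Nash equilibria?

8

(s1, A) is a pure NE (Player 1: 9 ≥ 2; Player 2: 5 ≥ 4). Player 2 gets 5.
(s2, B) is a pure NE (Player 1: 4 ≥ 2; Player 2: 8 ≥ 5). Player 2 gets 8.
Every other cell has a profitable deviation for at least one player. Highest of {5, 8} is 8.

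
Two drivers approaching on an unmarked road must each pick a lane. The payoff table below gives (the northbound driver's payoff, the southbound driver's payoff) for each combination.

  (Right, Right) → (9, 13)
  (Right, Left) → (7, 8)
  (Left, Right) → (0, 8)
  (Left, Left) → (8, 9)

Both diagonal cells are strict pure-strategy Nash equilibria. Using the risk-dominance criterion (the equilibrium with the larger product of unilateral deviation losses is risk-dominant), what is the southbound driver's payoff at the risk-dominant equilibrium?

At both Right: the northbound driver loses 9 − 0 = 9 by deviating; the southbound driver loses 13 − 8 = 5. Product = 9·5 = 45.
At both Left: the northbound driver loses 8 − 7 = 1 by deviating; the southbound driver loses 9 − 8 = 1. Product = 1·1 = 1.
45 > 1, so both Right is risk-dominant. The southbound driver's payoff there is 13.

13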